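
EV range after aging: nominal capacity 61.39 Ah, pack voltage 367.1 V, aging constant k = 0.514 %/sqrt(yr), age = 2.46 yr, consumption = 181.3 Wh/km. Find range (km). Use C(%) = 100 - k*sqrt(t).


Step 1: capacity retention = 100 - 0.514 * sqrt(2.46) = 100 - 0.514 * 1.5684 = 99.194%
Step 2: C_now = 61.39 * 99.194/100 = 60.895 Ah
Step 3: E_pack = V * C_now = 367.1 * 60.895 = 22355 Wh
Step 4: range = E_pack / consumption = 22355 / 181.3 = 123.3 km

123.3 km


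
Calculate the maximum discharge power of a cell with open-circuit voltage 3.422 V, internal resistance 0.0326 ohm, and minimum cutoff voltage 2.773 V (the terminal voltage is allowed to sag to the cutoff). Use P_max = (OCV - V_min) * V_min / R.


dV = OCV - V_min = 0.649 V (so I_max = dV / R)
P_max = dV * V_min / R = 0.649 * 2.773 / 0.0326 = 55.20 W

55.20 W


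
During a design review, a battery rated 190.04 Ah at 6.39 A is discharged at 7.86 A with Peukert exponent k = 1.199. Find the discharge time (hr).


Step 1: t_rated = C / I_rated = 190.04 / 6.39 = 29.74 hr
Step 2: ratio = 6.39 / 7.86 = 0.81298
Step 3: ratio^k = 0.81298^1.199 = 0.78016
Step 4: t = t_rated * ratio^k = 29.74 * 0.78016 = 23.20 hr

23.20 hr


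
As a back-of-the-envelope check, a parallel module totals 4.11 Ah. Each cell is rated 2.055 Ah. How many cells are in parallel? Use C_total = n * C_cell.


n = C_total / C_cell = 4.11 / 2.055 = 2

2


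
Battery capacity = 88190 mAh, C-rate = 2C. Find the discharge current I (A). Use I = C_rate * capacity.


Convert: capacity = 88190 mAh = 88.19 Ah
At 2C: I = 2 * 88.19 Ah = 176.38 A

176.38 A


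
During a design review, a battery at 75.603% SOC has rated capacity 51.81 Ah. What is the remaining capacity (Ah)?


remaining = SOC / 100 * total = 75.603 / 100 * 51.81 = 39.17 Ah

39.17 Ah


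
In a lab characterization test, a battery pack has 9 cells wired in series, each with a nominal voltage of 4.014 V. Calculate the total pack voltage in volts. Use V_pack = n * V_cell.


V_pack = n * V_cell = 9 * 4.014 = 36.126 V

36.126 V


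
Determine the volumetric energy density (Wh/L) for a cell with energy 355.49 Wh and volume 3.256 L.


Volumetric ED = 355.49 Wh / 3.256 L = 109.2 Wh/L

109.2 Wh/L


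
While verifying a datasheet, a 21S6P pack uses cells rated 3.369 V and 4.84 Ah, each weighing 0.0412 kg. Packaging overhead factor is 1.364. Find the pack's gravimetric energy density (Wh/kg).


Step 1: V_pack = 21 * 3.369 = 70.749 V
Step 2: C_pack = 6 * 4.84 = 29.04 Ah
Step 3: E_pack = V_pack * C_pack = 70.749 * 29.04 = 2054.6 Wh
Step 4: m_pack = 21 * 6 * 0.0412 * 1.364 = 7.0808 kg
Step 5: ED = E_pack / m_pack = 2054.6 / 7.0808 = 290.2 Wh/kg

290.2 Wh/kg


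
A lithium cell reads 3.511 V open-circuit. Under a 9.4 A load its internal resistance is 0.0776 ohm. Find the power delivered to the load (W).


Step 1: V_terminal = OCV - I*R = 3.511 - 9.4 * 0.0776 = 2.7816 V
Step 2: P_out = V_terminal * I = 2.7816 * 9.4 = 26.15 W

26.15 W


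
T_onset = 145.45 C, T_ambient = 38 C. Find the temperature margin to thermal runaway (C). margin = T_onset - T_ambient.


margin = T_onset - T_ambient = 145.45 - 38 = 107.45 C

107.45 C


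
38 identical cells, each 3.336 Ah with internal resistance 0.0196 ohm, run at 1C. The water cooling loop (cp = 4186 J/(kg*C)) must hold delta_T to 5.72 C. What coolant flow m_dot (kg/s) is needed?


Step 1: I = 1 * 3.336 = 3.336 A
Step 2: Q_cell = I^2 * R = 3.336^2 * 0.0196 = 0.21813 W
Step 3: Q_total = 38 * 0.21813 = 8.2889 W
Step 4: m_dot = Q_total / (cp * dT) = 8.2889 / (4186 * 5.72) = 3.462e-04 kg/s

3.462e-04 kg/s


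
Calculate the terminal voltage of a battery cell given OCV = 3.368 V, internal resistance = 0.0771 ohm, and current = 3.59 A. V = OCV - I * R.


V = OCV - I*R = 3.368 - 3.59 * 0.0771 = 3.091 V

3.091 V


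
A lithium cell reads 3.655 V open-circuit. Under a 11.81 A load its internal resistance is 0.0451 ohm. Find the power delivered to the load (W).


Step 1: V_terminal = OCV - I*R = 3.655 - 11.81 * 0.0451 = 3.1224 V
Step 2: P_out = V_terminal * I = 3.1224 * 11.81 = 36.88 W

36.88 W


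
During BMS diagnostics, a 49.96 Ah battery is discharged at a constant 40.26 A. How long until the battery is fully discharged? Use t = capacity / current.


t = capacity / current = 49.96 / 40.26 = 1.241 hr

1.241 hr


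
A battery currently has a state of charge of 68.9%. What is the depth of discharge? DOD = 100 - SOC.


Complement of SOC: DOD = 100% - 68.9% = 31.1%

31.1%


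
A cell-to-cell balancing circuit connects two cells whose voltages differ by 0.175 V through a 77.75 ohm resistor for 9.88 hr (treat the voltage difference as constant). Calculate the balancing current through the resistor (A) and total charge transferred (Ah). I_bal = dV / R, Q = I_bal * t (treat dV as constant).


I_bal = dV / R = 0.175 / 77.75 = 0.0022508 A
Q = I_bal * t = 0.0022508 * 9.88 = 0.02224 Ah

I=0.0022508 A, Q=0.02224 Ah


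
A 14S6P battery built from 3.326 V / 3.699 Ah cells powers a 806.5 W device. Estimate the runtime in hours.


Step 1: E_pack = Ns * V_cell * Np * C_cell = 14 * 3.326 * 6 * 3.699 = 1033.4 Wh
Step 2: t = E_pack / P = 1033.4 / 806.5 = 1.281 hr

1.281 hr


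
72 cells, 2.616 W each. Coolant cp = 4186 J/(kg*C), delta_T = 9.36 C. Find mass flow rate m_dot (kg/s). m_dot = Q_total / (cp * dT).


Step 1: Total heat Q = 72 * 2.616 W = 188.35 W
Step 2: denom = cp * dT = 4186 * 9.36 = 39181
Step 3: m_dot = 188.35 / 39181 = 0.004807 kg/s

0.004807 kg/s


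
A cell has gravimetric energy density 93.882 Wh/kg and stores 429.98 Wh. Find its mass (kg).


m = E / ED = 429.98 / 93.882 = 4.580 kg

4.580 kg


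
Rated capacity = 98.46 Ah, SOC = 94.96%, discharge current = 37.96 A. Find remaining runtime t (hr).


Step 1: remaining = SOC/100 * C_total = 94.96/100 * 98.46 = 93.498 Ah
Step 2: t = remaining / I = 93.498 / 37.96 = 2.463 hr

2.463 hr


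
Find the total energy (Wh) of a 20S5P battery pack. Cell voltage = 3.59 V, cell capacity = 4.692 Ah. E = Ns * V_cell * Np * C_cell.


E = Ns * Vcell * Np * Ccell = 20 * 3.59 * 5 * 4.692 = 1684 Wh

1684 Wh


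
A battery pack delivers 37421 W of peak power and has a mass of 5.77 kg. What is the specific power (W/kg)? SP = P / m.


Specific power = 37421 W / 5.77 kg = 6485 W/kg

6485 W/kg


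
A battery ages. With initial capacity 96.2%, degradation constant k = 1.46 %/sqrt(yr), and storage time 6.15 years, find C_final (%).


sqrt(t) = sqrt(6.15) = 2.4799
C_final = 96.2 - 1.46 * 2.4799 = 92.58%

92.58%


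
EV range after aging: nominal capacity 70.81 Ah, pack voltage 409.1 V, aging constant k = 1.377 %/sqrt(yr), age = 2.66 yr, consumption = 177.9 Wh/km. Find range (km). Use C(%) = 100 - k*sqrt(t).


Step 1: capacity retention = 100 - 1.377 * sqrt(2.66) = 100 - 1.377 * 1.631 = 97.754%
Step 2: C_now = 70.81 * 97.754/100 = 69.22 Ah
Step 3: E_pack = V * C_now = 409.1 * 69.22 = 28318 Wh
Step 4: range = E_pack / consumption = 28318 / 177.9 = 159.2 km

159.2 km


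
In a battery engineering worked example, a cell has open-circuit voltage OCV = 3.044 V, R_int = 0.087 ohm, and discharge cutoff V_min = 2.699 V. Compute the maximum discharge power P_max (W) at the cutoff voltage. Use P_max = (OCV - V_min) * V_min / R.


P_max = (OCV - V_min) * V_min / R = (3.044 - 2.699) * 2.699 / 0.087 = 0.345 * 2.699 / 0.087 = 10.70 W

10.70 W


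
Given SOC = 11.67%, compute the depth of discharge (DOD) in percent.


DOD = 100 - SOC = 100 - 11.67 = 88.33%

88.33%


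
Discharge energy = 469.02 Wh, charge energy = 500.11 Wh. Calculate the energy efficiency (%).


eta_e = E_dis / E_chg * 100 = 469.02 / 500.11 * 100 = 93.78%

93.78%


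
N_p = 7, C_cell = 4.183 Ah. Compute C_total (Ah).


C_total = 7 * 4.183 = 29.281 Ah

29.281 Ah


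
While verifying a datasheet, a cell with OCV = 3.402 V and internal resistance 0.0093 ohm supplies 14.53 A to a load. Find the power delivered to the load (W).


Step 1: V_terminal = OCV - I*R = 3.402 - 14.53 * 0.0093 = 3.2669 V
Step 2: P_out = V_terminal * I = 3.2669 * 14.53 = 47.47 W

47.47 W


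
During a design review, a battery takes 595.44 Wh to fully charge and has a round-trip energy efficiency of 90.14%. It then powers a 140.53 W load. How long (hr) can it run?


Step 1: E_discharge = eta/100 * E_charge = 90.14/100 * 595.44 = 536.73 Wh
Step 2: t = E_discharge / P = 536.73 / 140.53 = 3.819 hr

3.819 hr


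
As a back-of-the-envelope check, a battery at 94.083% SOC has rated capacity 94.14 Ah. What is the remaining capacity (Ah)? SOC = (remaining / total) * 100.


remaining = SOC / 100 * total = 94.083 / 100 * 94.14 = 88.57 Ah

88.57 Ah


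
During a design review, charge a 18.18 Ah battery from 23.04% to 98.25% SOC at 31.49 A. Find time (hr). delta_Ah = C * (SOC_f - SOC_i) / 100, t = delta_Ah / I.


delta_Ah = 18.18 * (98.25 - 23.04) / 100 = 13.673 Ah
t = delta_Ah / I = 13.673 / 31.49 = 0.4342 hr

0.4342 hr


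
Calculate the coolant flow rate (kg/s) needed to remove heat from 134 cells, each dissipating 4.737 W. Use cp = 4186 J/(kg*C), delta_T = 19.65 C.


Q_total = 134 * 4.737 = 634.76 W
m_dot = Q_total / (cp * dT) = 634.76 / (4186 * 19.65) = 0.007717 kg/s

0.007717 kg/s


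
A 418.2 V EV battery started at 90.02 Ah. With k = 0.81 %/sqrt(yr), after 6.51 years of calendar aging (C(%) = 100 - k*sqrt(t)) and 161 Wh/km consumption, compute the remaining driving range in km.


Step 1: capacity retention = 100 - 0.81 * sqrt(6.51) = 100 - 0.81 * 2.5515 = 97.933%
Step 2: C_now = 90.02 * 97.933/100 = 88.159 Ah
Step 3: E_pack = V * C_now = 418.2 * 88.159 = 36868 Wh
Step 4: range = E_pack / consumption = 36868 / 161 = 229.0 km

229.0 km


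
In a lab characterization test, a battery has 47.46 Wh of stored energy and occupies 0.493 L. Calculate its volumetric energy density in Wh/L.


Volumetric ED = 47.46 Wh / 0.493 L = 96.27 Wh/L

96.27 Wh/L


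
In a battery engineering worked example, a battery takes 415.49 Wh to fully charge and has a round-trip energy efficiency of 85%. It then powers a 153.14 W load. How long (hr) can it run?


Step 1: E_discharge = eta/100 * E_charge = 85/100 * 415.49 = 353.17 Wh
Step 2: t = E_discharge / P = 353.17 / 153.14 = 2.306 hr

2.306 hr


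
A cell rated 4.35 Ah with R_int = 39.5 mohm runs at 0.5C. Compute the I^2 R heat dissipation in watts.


Convert: R = 39.5 mohm = 0.0395 ohm
Step 1: I = C_rate * capacity = 0.5 * 4.35 = 2.175 A
Step 2: Q = I^2 * R = 2.175^2 * 0.0395 = 4.7306 * 0.0395 = 0.1869 W

0.1869 W


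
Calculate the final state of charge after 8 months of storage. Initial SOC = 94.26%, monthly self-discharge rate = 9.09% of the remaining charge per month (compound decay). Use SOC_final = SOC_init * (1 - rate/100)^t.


Monthly retention factor = 1 - 9.09/100 = 0.9091
Over 8 months: factor^8 = 0.46654
SOC_final = 94.26 * 0.46654 = 43.98%

43.98%


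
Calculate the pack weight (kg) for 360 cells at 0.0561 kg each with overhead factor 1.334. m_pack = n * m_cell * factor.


m_pack = n * m_cell * overhead = 360 * 0.0561 * 1.334 = 26.94 kg

26.94 kg


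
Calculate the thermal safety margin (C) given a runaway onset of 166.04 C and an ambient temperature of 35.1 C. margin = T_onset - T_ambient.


margin = T_onset - T_ambient = 166.04 - 35.1 = 130.94 C

130.94 C


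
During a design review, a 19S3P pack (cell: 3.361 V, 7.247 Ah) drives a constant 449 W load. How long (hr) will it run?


Step 1: E_pack = Ns * V_cell * Np * C_cell = 19 * 3.361 * 3 * 7.247 = 1388.4 Wh
Step 2: t = E_pack / P = 1388.4 / 449 = 3.092 hr

3.092 hr


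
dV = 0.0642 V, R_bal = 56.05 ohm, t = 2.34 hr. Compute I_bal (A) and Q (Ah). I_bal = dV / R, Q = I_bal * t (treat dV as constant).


First, Ohm's law: I_bal = 0.0642 V / 56.05 ohm = 0.0011454 A
Then Q = I * t = 0.0011454 A * 2.34 hr = 0.002680 Ah

I=0.0011454 A, Q=0.002680 Ah


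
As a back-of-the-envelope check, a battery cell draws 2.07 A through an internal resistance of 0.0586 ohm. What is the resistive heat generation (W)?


I^2 = 4.2849
Q = 4.2849 * 0.0586 = 0.2511 W

0.2511 W


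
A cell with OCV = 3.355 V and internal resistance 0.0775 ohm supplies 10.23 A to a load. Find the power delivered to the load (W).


Step 1: V_terminal = OCV - I*R = 3.355 - 10.23 * 0.0775 = 2.5622 V
Step 2: P_out = V_terminal * I = 2.5622 * 10.23 = 26.21 W

26.21 W


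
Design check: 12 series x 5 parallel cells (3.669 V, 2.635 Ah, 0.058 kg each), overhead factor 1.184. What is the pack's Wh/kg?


Step 1: V_pack = 12 * 3.669 = 44.028 V
Step 2: C_pack = 5 * 2.635 = 13.175 Ah
Step 3: E_pack = V_pack * C_pack = 44.028 * 13.175 = 580.07 Wh
Step 4: m_pack = 12 * 5 * 0.058 * 1.184 = 4.1203 kg
Step 5: ED = E_pack / m_pack = 580.07 / 4.1203 = 140.8 Wh/kg

140.8 Wh/kg


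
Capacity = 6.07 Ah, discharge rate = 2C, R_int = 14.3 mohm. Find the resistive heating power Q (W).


Convert: R = 14.3 mohm = 0.0143 ohm
Step 1: I = C_rate * capacity = 2 * 6.07 = 12.14 A
Step 2: Q = I^2 * R = 12.14^2 * 0.0143 = 147.38 * 0.0143 = 2.108 W

2.108 W


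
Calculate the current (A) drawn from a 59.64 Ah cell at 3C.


I = C_rate * capacity = 3 * 59.64 = 178.92 A

178.92 A


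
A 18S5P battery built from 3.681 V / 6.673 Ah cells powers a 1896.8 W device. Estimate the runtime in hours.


Step 1: E_pack = Ns * V_cell * Np * C_cell = 18 * 3.681 * 5 * 6.673 = 2210.7 Wh
Step 2: t = E_pack / P = 2210.7 / 1896.8 = 1.165 hr

1.165 hr


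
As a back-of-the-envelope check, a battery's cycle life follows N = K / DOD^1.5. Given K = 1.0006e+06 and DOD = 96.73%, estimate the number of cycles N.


DOD^1.5 = 951.35
N = K / DOD^1.5 = 1.0006e+06 / 951.35 = 1052

1052 cycles


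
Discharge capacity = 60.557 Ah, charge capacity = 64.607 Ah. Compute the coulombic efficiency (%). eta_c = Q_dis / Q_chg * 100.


eta_c = Q_dis / Q_chg * 100 = 60.557 / 64.607 * 100 = 93.73%

93.73%


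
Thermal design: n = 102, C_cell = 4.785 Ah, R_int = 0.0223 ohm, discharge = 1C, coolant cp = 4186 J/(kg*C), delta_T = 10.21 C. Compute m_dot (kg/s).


Step 1: I = 1 * 4.785 = 4.785 A
Step 2: Q_cell = I^2 * R = 4.785^2 * 0.0223 = 0.51059 W
Step 3: Q_total = 102 * 0.51059 = 52.08 W
Step 4: m_dot = Q_total / (cp * dT) = 52.08 / (4186 * 10.21) = 0.001219 kg/s

0.001219 kg/s


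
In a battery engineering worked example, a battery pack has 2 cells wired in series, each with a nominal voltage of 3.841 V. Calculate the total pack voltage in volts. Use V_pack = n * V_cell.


Series voltages add: 2 * 3.841 V = 7.682 V

7.682 V


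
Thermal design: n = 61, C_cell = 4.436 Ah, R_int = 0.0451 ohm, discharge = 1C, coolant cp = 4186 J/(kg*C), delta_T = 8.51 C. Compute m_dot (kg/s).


Step 1: I = 1 * 4.436 = 4.436 A
Step 2: Q_cell = I^2 * R = 4.436^2 * 0.0451 = 0.88748 W
Step 3: Q_total = 61 * 0.88748 = 54.136 W
Step 4: m_dot = Q_total / (cp * dT) = 54.136 / (4186 * 8.51) = 0.001520 kg/s

0.001520 kg/s


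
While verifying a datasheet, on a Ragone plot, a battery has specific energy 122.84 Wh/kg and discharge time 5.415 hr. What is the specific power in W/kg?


P_specific = E / t = 122.84 / 5.415 = 22.69 W/kg

22.69 W/kg


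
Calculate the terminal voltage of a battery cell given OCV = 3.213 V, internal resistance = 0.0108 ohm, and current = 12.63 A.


IR drop = 12.63 * 0.0108 = 0.1364 V
V = 3.213 - 0.1364 = 3.077 V

3.077 V


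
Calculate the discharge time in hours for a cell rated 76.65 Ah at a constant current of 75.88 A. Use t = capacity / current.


Runtime = 76.65 Ah / 75.88 A = 1.010 hr

1.010 hr


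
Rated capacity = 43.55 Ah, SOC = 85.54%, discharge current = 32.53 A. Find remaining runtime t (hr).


Step 1: remaining = SOC/100 * C_total = 85.54/100 * 43.55 = 37.253 Ah
Step 2: t = remaining / I = 37.253 / 32.53 = 1.145 hr

1.145 hr


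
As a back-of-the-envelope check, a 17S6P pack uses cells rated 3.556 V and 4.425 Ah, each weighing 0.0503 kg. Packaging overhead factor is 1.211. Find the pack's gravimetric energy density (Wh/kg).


Step 1: V_pack = 17 * 3.556 = 60.452 V
Step 2: C_pack = 6 * 4.425 = 26.55 Ah
Step 3: E_pack = V_pack * C_pack = 60.452 * 26.55 = 1605 Wh
Step 4: m_pack = 17 * 6 * 0.0503 * 1.211 = 6.2132 kg
Step 5: ED = E_pack / m_pack = 1605 / 6.2132 = 258.3 Wh/kg

258.3 Wh/kg


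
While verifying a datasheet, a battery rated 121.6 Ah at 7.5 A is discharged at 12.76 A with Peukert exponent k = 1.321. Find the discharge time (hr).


t_rated = C / I_rated = 121.6 / 7.5 = 16.213 hr
(I_rated/I)^k = (0.58777)^1.321 = 0.49559
t = t_rated * (I_rated/I)^k = 16.213 * 0.49559 = 8.035 hr

8.035 hr


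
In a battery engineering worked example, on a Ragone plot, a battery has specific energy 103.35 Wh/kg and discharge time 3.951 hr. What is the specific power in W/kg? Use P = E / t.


Specific power = 103.35 Wh/kg / 3.951 hr = 26.16 W/kg

26.16 W/kg


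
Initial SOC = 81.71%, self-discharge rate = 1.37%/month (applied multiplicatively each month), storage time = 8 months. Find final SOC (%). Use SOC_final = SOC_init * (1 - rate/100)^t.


decay = (1 - 1.37/100)^8 = 0.89551
SOC_final = 81.71 * 0.89551 = 73.17%

73.17%


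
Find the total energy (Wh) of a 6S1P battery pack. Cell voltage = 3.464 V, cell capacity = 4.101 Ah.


V_pack = 6 * 3.464 = 20.784 V
C_pack = 1 * 4.101 = 4.101 Ah
E = V_pack * C_pack = 20.784 * 4.101 = 85.24 Wh

85.24 Wh


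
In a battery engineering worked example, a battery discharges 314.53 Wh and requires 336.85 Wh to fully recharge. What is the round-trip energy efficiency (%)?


eta_e = E_dis / E_chg * 100 = 314.53 / 336.85 * 100 = 93.37%

93.37%


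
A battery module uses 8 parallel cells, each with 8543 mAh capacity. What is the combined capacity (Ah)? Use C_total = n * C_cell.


Convert: C_cell = 8543 mAh = 8.543 Ah
C_total = 8 * 8.543 = 68.344 Ah

68.344 Ah


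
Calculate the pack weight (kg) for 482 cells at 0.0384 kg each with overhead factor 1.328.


Cell mass sum = 482 * 0.0384 = 18.509 kg
With overhead 1.328: m_pack = 18.509 * 1.328 = 24.58 kg

24.58 kg


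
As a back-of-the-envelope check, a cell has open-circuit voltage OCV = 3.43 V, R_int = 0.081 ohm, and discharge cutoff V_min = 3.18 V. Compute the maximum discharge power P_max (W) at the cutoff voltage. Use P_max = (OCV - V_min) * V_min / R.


P_max = (OCV - V_min) * V_min / R = (3.43 - 3.18) * 3.18 / 0.081 = 0.25 * 3.18 / 0.081 = 9.815 W

9.815 W


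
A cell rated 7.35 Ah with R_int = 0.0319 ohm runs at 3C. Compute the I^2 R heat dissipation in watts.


Step 1: I = C_rate * capacity = 3 * 7.35 = 22.05 A
Step 2: Q = I^2 * R = 22.05^2 * 0.0319 = 486.2 * 0.0319 = 15.51 W

15.51 W


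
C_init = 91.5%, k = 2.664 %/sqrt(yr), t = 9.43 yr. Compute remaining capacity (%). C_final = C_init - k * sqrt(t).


sqrt(t) = sqrt(9.43) = 3.0708
C_final = 91.5 - 2.664 * 3.0708 = 83.32%

83.32%


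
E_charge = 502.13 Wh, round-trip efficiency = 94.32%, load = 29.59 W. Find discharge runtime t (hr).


Step 1: E_discharge = eta/100 * E_charge = 94.32/100 * 502.13 = 473.61 Wh
Step 2: t = E_discharge / P = 473.61 / 29.59 = 16.01 hr

16.01 hr


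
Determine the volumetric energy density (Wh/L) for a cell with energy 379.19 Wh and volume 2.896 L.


ED = E / V = 379.19 / 2.896 = 130.9 Wh/L

130.9 Wh/L


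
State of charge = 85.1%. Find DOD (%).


DOD = 100 - SOC = 100 - 85.1 = 14.9%

14.9%


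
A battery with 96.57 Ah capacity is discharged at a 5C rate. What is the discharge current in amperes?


I = C_rate * capacity = 5 * 96.57 = 482.85 A

482.85 A


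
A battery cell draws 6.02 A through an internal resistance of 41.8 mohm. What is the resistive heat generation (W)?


Convert: R = 41.8 mohm = 0.0418 ohm
I^2 = 36.24
Q = 36.24 * 0.0418 = 1.515 W

1.515 W


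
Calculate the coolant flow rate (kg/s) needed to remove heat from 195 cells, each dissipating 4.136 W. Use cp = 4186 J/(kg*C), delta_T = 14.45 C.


Q_total = 195 * 4.136 = 806.52 W
m_dot = Q_total / (cp * dT) = 806.52 / (4186 * 14.45) = 0.01333 kg/s

0.01333 kg/s


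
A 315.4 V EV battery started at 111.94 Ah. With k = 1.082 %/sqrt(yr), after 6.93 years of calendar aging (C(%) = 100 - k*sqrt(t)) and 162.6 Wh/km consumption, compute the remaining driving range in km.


Step 1: capacity retention = 100 - 1.082 * sqrt(6.93) = 100 - 1.082 * 2.6325 = 97.152%
Step 2: C_now = 111.94 * 97.152/100 = 108.75 Ah
Step 3: E_pack = V * C_now = 315.4 * 108.75 = 34300 Wh
Step 4: range = E_pack / consumption = 34300 / 162.6 = 210.9 km

210.9 km


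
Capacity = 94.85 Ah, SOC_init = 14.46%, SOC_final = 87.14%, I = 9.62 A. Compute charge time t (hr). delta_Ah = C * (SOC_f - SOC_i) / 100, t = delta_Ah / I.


Step 1: dSOC = 87.14% - 14.46% = 72.68%
Step 2: delta_Ah = 94.85 * 72.68 / 100 = 68.937 Ah
Step 3: t = 68.937 / 9.62 = 7.166 hr

7.166 hr


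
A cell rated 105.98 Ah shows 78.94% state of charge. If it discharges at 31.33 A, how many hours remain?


Step 1: remaining = SOC/100 * C_total = 78.94/100 * 105.98 = 83.661 Ah
Step 2: t = remaining / I = 83.661 / 31.33 = 2.670 hr

2.670 hr


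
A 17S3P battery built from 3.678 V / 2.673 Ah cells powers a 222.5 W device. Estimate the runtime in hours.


Step 1: E_pack = Ns * V_cell * Np * C_cell = 17 * 3.678 * 3 * 2.673 = 501.4 Wh
Step 2: t = E_pack / P = 501.4 / 222.5 = 2.253 hr

2.253 hr


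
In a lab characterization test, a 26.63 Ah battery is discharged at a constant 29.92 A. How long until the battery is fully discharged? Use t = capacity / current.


t = capacity / current = 26.63 / 29.92 = 0.8900 hr

0.8900 hr


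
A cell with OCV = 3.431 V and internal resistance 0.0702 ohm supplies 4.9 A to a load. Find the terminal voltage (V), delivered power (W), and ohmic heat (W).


Step 1: V_terminal = OCV - I*R = 3.431 - 4.9 * 0.0702 = 3.087 V
Step 2: P_out = V_terminal * I = 3.087 * 4.9 = 15.13 W
Step 3: Q = I^2 * R = 4.9^2 * 0.0702 = 1.686 W

V=3.087 V, P=15.13 W, Q=1.686 W


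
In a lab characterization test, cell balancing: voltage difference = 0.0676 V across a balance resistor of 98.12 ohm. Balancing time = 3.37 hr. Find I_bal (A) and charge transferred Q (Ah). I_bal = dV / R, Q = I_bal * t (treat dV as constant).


I_bal = dV / R = 0.0676 / 98.12 = 6.8895e-04 A
Q = I_bal * t = 6.8895e-04 * 3.37 = 0.002322 Ah

I=6.8895e-04 A, Q=0.002322 Ah


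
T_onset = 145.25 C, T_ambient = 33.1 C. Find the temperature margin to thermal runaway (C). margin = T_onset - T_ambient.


Safety margin = 145.25 C - 33.1 C = 112.15 C

112.15 C


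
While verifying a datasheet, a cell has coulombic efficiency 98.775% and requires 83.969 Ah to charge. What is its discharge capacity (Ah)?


Q_dis = eta/100 * Q_chg = 98.775/100 * 83.969 = 82.94 Ah

82.94 Ah


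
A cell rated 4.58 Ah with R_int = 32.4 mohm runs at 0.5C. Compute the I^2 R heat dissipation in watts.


Convert: R = 32.4 mohm = 0.0324 ohm
Step 1: I = C_rate * capacity = 0.5 * 4.58 = 2.29 A
Step 2: Q = I^2 * R = 2.29^2 * 0.0324 = 5.2441 * 0.0324 = 0.1699 W

0.1699 W


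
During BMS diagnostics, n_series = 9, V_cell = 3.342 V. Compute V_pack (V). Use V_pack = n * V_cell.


Series voltages add: 9 * 3.342 V = 30.078 V

30.078 V


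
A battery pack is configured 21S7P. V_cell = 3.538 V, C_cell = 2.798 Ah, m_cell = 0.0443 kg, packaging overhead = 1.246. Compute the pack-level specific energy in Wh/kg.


Step 1: V_pack = 21 * 3.538 = 74.298 V
Step 2: C_pack = 7 * 2.798 = 19.586 Ah
Step 3: E_pack = V_pack * C_pack = 74.298 * 19.586 = 1455.2 Wh
Step 4: m_pack = 21 * 7 * 0.0443 * 1.246 = 8.1141 kg
Step 5: ED = E_pack / m_pack = 1455.2 / 8.1141 = 179.3 Wh/kg

179.3 Wh/kg


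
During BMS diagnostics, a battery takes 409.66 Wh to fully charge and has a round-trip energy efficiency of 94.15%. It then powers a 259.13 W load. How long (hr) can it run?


Step 1: E_discharge = eta/100 * E_charge = 94.15/100 * 409.66 = 385.69 Wh
Step 2: t = E_discharge / P = 385.69 / 259.13 = 1.488 hr

1.488 hr


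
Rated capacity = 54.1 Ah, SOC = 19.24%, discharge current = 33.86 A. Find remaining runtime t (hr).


Step 1: remaining = SOC/100 * C_total = 19.24/100 * 54.1 = 10.409 Ah
Step 2: t = remaining / I = 10.409 / 33.86 = 0.3074 hr

0.3074 hr


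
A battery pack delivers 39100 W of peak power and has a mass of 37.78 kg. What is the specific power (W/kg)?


SP = P / m = 39100 / 37.78 = 1035 W/kg

1035 W/kg


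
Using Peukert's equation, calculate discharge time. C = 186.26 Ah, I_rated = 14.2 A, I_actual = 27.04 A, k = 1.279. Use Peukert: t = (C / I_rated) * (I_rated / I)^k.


Step 1: t_rated = C / I_rated = 186.26 / 14.2 = 13.117 hr
Step 2: ratio = 14.2 / 27.04 = 0.52515
Step 3: ratio^k = 0.52515^1.279 = 0.43878
Step 4: t = t_rated * ratio^k = 13.117 * 0.43878 = 5.755 hr

5.755 hr


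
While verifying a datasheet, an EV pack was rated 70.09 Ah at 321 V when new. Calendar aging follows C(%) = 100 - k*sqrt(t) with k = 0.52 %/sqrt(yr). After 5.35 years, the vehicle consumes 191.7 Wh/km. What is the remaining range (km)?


Step 1: capacity retention = 100 - 0.52 * sqrt(5.35) = 100 - 0.52 * 2.313 = 98.797%
Step 2: C_now = 70.09 * 98.797/100 = 69.247 Ah
Step 3: E_pack = V * C_now = 321 * 69.247 = 22228 Wh
Step 4: range = E_pack / consumption = 22228 / 191.7 = 116.0 km

116.0 km


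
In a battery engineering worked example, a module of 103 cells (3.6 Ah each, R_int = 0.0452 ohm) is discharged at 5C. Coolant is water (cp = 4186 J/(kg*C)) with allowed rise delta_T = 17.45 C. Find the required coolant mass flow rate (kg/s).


Step 1: I = 5 * 3.6 = 18 A
Step 2: Q_cell = I^2 * R = 18^2 * 0.0452 = 14.645 W
Step 3: Q_total = 103 * 14.645 = 1508.4 W
Step 4: m_dot = Q_total / (cp * dT) = 1508.4 / (4186 * 17.45) = 0.02065 kg/s

0.02065 kg/s


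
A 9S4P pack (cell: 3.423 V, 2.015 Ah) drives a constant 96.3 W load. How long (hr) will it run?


Step 1: E_pack = Ns * V_cell * Np * C_cell = 9 * 3.423 * 4 * 2.015 = 248.3 Wh
Step 2: t = E_pack / P = 248.3 / 96.3 = 2.578 hr

2.578 hr


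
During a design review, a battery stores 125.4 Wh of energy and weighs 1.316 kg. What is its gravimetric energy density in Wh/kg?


Specific energy = 125.4 Wh / 1.316 kg = 95.29 Wh/kg

95.29 Wh/kg


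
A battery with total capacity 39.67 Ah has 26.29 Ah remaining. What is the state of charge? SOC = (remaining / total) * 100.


SOC = (remaining / total) * 100 = (26.29 / 39.67) * 100 = 66.27%

66.27%


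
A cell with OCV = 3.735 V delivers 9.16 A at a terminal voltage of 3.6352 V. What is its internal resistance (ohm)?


R = (OCV - V) / I = (3.735 - 3.6352) / 9.16 = 0.01090 ohm

0.01090 ohm


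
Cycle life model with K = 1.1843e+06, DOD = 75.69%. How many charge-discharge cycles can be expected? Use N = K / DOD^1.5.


DOD^1.5 = 658.5
N = K / DOD^1.5 = 1.1843e+06 / 658.5 = 1798

1798 cycles


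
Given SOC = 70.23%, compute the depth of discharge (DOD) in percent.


Complement of SOC: DOD = 100% - 70.23% = 29.77%

29.77%


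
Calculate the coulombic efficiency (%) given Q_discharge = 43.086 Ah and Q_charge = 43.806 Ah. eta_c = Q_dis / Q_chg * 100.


eta_c = Q_dis / Q_chg * 100 = 43.086 / 43.806 * 100 = 98.36%

98.36%


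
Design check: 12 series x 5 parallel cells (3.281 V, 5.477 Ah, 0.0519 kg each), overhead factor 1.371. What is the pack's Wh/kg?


Step 1: V_pack = 12 * 3.281 = 39.372 V
Step 2: C_pack = 5 * 5.477 = 27.385 Ah
Step 3: E_pack = V_pack * C_pack = 39.372 * 27.385 = 1078.2 Wh
Step 4: m_pack = 12 * 5 * 0.0519 * 1.371 = 4.2693 kg
Step 5: ED = E_pack / m_pack = 1078.2 / 4.2693 = 252.5 Wh/kg

252.5 Wh/kg


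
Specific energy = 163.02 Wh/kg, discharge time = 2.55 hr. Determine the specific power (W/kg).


Specific power = 163.02 Wh/kg / 2.55 hr = 63.93 W/kg

63.93 W/kg


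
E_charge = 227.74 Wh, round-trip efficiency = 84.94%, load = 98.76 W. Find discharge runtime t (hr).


Step 1: E_discharge = eta/100 * E_charge = 84.94/100 * 227.74 = 193.44 Wh
Step 2: t = E_discharge / P = 193.44 / 98.76 = 1.959 hr

1.959 hr


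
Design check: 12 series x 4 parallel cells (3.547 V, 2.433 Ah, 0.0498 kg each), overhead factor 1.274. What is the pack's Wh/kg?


Step 1: V_pack = 12 * 3.547 = 42.564 V
Step 2: C_pack = 4 * 2.433 = 9.732 Ah
Step 3: E_pack = V_pack * C_pack = 42.564 * 9.732 = 414.23 Wh
Step 4: m_pack = 12 * 4 * 0.0498 * 1.274 = 3.0454 kg
Step 5: ED = E_pack / m_pack = 414.23 / 3.0454 = 136.0 Wh/kg

136.0 Wh/kg


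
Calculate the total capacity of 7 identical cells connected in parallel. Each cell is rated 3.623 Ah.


Parallel capacities add: 7 * 3.623 Ah = 25.361 Ah

25.361 Ah


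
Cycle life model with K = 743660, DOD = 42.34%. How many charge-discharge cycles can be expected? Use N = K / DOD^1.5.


DOD^1.5 = 275.5
N = K / DOD^1.5 = 743660 / 275.5 = 2699

2699 cycles


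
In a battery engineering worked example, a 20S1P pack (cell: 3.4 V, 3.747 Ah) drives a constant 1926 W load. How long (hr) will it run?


Step 1: E_pack = Ns * V_cell * Np * C_cell = 20 * 3.4 * 1 * 3.747 = 254.8 Wh
Step 2: t = E_pack / P = 254.8 / 1926 = 0.1323 hr

0.1323 hr


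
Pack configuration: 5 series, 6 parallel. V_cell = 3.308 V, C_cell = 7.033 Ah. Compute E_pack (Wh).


E = Ns * Vcell * Np * Ccell = 5 * 3.308 * 6 * 7.033 = 698.0 Wh

698.0 Wh


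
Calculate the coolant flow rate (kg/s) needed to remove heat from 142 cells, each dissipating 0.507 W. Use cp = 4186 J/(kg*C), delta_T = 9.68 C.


Step 1: Total heat Q = 142 * 0.507 W = 71.994 W
Step 2: denom = cp * dT = 4186 * 9.68 = 40520
Step 3: m_dot = 71.994 / 40520 = 0.001777 kg/s

0.001777 kg/s


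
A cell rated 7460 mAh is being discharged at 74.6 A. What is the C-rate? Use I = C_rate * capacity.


Convert: capacity = 7460 mAh = 7.46 Ah
C_rate = I / capacity = 74.6 / 7.46 = 10C

10C


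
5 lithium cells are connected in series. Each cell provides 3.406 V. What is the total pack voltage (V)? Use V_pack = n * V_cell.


With 5 cells in series at 3.406 V each, V_pack = 17.03 V

17.03 V


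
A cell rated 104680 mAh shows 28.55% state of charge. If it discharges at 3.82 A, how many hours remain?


Convert: C_total = 104680 mAh = 104.68 Ah
Step 1: remaining = SOC/100 * C_total = 28.55/100 * 104.68 = 29.886 Ah
Step 2: t = remaining / I = 29.886 / 3.82 = 7.824 hr

7.824 hr


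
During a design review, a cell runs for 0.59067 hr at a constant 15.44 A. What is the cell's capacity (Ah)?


C = I * t = 15.44 * 0.59067 = 9.120 Ah

9.120 Ah


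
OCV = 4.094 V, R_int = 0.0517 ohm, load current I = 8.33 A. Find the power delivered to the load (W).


Step 1: V_terminal = OCV - I*R = 4.094 - 8.33 * 0.0517 = 3.6633 V
Step 2: P_out = V_terminal * I = 3.6633 * 8.33 = 30.52 W

30.52 W


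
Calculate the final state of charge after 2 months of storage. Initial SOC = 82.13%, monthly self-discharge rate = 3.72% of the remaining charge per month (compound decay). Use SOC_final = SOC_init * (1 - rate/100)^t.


decay = (1 - 3.72/100)^2 = 0.92698
SOC_final = 82.13 * 0.92698 = 76.13%

76.13%


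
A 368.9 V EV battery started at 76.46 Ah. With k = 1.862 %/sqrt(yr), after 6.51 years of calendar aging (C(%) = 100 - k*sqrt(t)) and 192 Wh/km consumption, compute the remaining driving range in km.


Step 1: capacity retention = 100 - 1.862 * sqrt(6.51) = 100 - 1.862 * 2.5515 = 95.249%
Step 2: C_now = 76.46 * 95.249/100 = 72.827 Ah
Step 3: E_pack = V * C_now = 368.9 * 72.827 = 26866 Wh
Step 4: range = E_pack / consumption = 26866 / 192 = 139.9 km

139.9 km


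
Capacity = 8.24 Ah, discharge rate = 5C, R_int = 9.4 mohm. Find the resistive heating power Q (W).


Convert: R = 9.4 mohm = 0.0094 ohm
Step 1: I = C_rate * capacity = 5 * 8.24 = 41.2 A
Step 2: Q = I^2 * R = 41.2^2 * 0.0094 = 1697.4 * 0.0094 = 15.96 W

15.96 W


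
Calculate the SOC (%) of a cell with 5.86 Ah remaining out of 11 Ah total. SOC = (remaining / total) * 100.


SOC = (remaining / total) * 100 = (5.86 / 11) * 100 = 53.27%

53.27%


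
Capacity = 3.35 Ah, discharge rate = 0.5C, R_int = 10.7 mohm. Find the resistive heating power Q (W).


Convert: R = 10.7 mohm = 0.0107 ohm
Step 1: I = C_rate * capacity = 0.5 * 3.35 = 1.675 A
Step 2: Q = I^2 * R = 1.675^2 * 0.0107 = 2.8056 * 0.0107 = 0.03002 W

0.03002 W


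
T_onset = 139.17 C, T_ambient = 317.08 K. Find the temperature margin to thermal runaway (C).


Convert: T_ambient = 317.08 K = 43.93 C
margin = 139.17 - 43.93 = 95.24 C

95.24 C


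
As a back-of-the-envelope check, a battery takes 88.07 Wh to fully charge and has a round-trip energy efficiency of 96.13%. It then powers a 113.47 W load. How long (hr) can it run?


Step 1: E_discharge = eta/100 * E_charge = 96.13/100 * 88.07 = 84.662 Wh
Step 2: t = E_discharge / P = 84.662 / 113.47 = 0.7461 hr

0.7461 hr


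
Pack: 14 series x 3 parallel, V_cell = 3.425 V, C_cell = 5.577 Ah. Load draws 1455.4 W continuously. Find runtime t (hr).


Step 1: E_pack = Ns * V_cell * Np * C_cell = 14 * 3.425 * 3 * 5.577 = 802.25 Wh
Step 2: t = E_pack / P = 802.25 / 1455.4 = 0.5512 hr

0.5512 hr


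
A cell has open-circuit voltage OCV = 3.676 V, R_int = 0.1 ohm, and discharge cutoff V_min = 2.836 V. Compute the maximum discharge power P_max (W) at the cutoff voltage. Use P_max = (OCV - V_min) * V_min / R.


dV = OCV - V_min = 0.84 V (so I_max = dV / R)
P_max = dV * V_min / R = 0.84 * 2.836 / 0.1 = 23.82 W

23.82 W


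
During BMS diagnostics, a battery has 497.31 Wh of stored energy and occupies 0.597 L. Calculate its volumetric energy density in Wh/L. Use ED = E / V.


ED = E / V = 497.31 / 0.597 = 833.0 Wh/L

833.0 Wh/L


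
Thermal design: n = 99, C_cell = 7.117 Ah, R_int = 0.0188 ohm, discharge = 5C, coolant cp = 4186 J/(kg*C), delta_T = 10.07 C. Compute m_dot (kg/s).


Step 1: I = 5 * 7.117 = 35.585 A
Step 2: Q_cell = I^2 * R = 35.585^2 * 0.0188 = 23.806 W
Step 3: Q_total = 99 * 23.806 = 2356.8 W
Step 4: m_dot = Q_total / (cp * dT) = 2356.8 / (4186 * 10.07) = 0.05591 kg/s

0.05591 kg/s


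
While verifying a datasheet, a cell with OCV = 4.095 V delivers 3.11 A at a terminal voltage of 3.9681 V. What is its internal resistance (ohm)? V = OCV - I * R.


R = (OCV - V) / I = (4.095 - 3.9681) / 3.11 = 0.04080 ohm

0.04080 ohm


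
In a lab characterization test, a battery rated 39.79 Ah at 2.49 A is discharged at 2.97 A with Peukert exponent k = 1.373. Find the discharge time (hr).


t_rated = C / I_rated = 39.79 / 2.49 = 15.98 hr
(I_rated/I)^k = (0.83838)^1.373 = 0.78503
t = t_rated * (I_rated/I)^k = 15.98 * 0.78503 = 12.54 hr

12.54 hr


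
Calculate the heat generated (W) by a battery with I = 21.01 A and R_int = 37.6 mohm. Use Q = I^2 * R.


Convert: R = 37.6 mohm = 0.0376 ohm
I^2 = 441.42
Q = 441.42 * 0.0376 = 16.60 W

16.60 W


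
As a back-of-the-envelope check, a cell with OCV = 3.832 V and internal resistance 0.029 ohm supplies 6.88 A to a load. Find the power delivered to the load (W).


Step 1: V_terminal = OCV - I*R = 3.832 - 6.88 * 0.029 = 3.6325 V
Step 2: P_out = V_terminal * I = 3.6325 * 6.88 = 24.99 W

24.99 W


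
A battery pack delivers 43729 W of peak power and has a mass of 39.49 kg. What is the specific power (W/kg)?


Specific power = 43729 W / 39.49 kg = 1107 W/kg

1107 W/kg


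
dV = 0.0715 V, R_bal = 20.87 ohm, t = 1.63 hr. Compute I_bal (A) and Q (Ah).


I_bal = dV / R = 0.0715 / 20.87 = 0.003426 A
Q = I_bal * t = 0.003426 * 1.63 = 0.005584 Ah

I=0.003426 A, Q=0.005584 Ah


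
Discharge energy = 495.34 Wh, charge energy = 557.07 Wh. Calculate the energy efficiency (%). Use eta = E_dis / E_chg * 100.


Round-trip efficiency = 495.34/557.07 * 100% = 88.92%

88.92%


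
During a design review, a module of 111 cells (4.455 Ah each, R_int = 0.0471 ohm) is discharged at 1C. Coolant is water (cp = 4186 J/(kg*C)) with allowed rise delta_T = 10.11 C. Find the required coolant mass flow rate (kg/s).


Step 1: I = 1 * 4.455 = 4.455 A
Step 2: Q_cell = I^2 * R = 4.455^2 * 0.0471 = 0.93479 W
Step 3: Q_total = 111 * 0.93479 = 103.76 W
Step 4: m_dot = Q_total / (cp * dT) = 103.76 / (4186 * 10.11) = 0.002452 kg/s

0.002452 kg/s


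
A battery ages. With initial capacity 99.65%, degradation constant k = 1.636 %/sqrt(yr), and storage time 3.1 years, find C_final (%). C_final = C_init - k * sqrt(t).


Step 1: sqrt(3.1 yr) = 1.7607
Step 2: drop = 1.636 * 1.7607 = 2.8805
Step 3: C_final = 99.65 - 2.8805 = 96.77%

96.77%


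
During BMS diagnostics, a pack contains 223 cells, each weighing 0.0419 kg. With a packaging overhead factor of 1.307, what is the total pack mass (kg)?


m_pack = n * m_cell * overhead = 223 * 0.0419 * 1.307 = 12.21 kg

12.21 kg


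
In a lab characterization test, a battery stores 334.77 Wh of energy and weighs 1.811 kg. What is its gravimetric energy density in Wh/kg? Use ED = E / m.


Specific energy = 334.77 Wh / 1.811 kg = 184.9 Wh/kg

184.9 Wh/kg


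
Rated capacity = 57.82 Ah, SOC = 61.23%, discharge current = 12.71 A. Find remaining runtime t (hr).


Step 1: remaining = SOC/100 * C_total = 61.23/100 * 57.82 = 35.403 Ah
Step 2: t = remaining / I = 35.403 / 12.71 = 2.785 hr

2.785 hr


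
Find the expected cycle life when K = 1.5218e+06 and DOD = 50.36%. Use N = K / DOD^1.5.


Step 1: DOD^1.5 = 50.36^1.5 = 357.38
Step 2: N = 1.5218e+06 / 357.38 = 4258 cycles

4258 cycles


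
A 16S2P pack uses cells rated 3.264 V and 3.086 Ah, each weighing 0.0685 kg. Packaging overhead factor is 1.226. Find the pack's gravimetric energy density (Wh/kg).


Step 1: V_pack = 16 * 3.264 = 52.224 V
Step 2: C_pack = 2 * 3.086 = 6.172 Ah
Step 3: E_pack = V_pack * C_pack = 52.224 * 6.172 = 322.33 Wh
Step 4: m_pack = 16 * 2 * 0.0685 * 1.226 = 2.6874 kg
Step 5: ED = E_pack / m_pack = 322.33 / 2.6874 = 119.9 Wh/kg

119.9 Wh/kg


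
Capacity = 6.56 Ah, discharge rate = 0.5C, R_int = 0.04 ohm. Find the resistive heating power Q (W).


Step 1: I = C_rate * capacity = 0.5 * 6.56 = 3.28 A
Step 2: Q = I^2 * R = 3.28^2 * 0.04 = 10.758 * 0.04 = 0.4303 W

0.4303 W


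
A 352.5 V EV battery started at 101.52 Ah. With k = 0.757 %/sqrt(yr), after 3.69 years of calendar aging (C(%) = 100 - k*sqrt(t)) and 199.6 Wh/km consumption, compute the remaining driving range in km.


Step 1: capacity retention = 100 - 0.757 * sqrt(3.69) = 100 - 0.757 * 1.9209 = 98.546%
Step 2: C_now = 101.52 * 98.546/100 = 100.04 Ah
Step 3: E_pack = V * C_now = 352.5 * 100.04 = 35264 Wh
Step 4: range = E_pack / consumption = 35264 / 199.6 = 176.7 km

176.7 km


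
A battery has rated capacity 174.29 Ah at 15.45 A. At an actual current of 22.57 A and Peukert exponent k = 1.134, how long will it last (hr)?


Step 1: t_rated = C / I_rated = 174.29 / 15.45 = 11.281 hr
Step 2: ratio = 15.45 / 22.57 = 0.68454
Step 3: ratio^k = 0.68454^1.134 = 0.65064
Step 4: t = t_rated * ratio^k = 11.281 * 0.65064 = 7.340 hr

7.340 hr


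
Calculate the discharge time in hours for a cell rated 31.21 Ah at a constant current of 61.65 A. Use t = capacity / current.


Runtime = 31.21 Ah / 61.65 A = 0.5062 hr

0.5062 hr


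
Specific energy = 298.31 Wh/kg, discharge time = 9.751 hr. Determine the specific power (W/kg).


Specific power = 298.31 Wh/kg / 9.751 hr = 30.59 W/kg

30.59 W/kg


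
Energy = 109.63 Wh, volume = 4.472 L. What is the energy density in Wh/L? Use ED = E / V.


Volumetric ED = 109.63 Wh / 4.472 L = 24.51 Wh/L

24.51 Wh/L


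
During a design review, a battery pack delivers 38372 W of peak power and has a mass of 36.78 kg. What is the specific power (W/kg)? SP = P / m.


Specific power = 38372 W / 36.78 kg = 1043 W/kg

1043 W/kg


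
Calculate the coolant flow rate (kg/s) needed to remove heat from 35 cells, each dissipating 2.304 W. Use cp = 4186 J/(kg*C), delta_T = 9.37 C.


Q_total = 35 * 2.304 = 80.64 W
m_dot = Q_total / (cp * dT) = 80.64 / (4186 * 9.37) = 0.002056 kg/s

0.002056 kg/s


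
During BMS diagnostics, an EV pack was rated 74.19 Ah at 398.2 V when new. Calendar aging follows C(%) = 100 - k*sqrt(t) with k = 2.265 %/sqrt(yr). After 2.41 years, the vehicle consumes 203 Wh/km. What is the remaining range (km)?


Step 1: capacity retention = 100 - 2.265 * sqrt(2.41) = 100 - 2.265 * 1.5524 = 96.484%
Step 2: C_now = 74.19 * 96.484/100 = 71.581 Ah
Step 3: E_pack = V * C_now = 398.2 * 71.581 = 28504 Wh
Step 4: range = E_pack / consumption = 28504 / 203 = 140.4 km

140.4 km
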